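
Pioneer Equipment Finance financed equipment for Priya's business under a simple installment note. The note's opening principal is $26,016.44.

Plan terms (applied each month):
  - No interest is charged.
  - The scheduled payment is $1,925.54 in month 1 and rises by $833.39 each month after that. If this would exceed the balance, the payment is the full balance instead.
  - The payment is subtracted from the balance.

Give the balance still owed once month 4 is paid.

$13,313.94

Month 1: opening $26,016.44; payment $1,925.54; balance $24,090.90
Month 2: opening $24,090.90; payment $2,758.93; balance $21,331.97
Month 3: opening $21,331.97; payment $3,592.32; balance $17,739.65
Month 4: opening $17,739.65; payment $4,425.71; balance $13,313.94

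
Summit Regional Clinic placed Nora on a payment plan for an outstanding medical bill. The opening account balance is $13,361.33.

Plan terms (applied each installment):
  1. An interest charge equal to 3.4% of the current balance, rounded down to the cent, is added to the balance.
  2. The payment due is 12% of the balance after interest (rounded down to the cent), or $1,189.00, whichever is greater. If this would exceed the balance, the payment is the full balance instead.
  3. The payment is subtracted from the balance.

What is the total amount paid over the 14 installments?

$16,589.45

# | Opening | Interest | Payment | End bal
1 | $13,361.33 | $454.28 | $1,657.87 | $12,157.74
2 | $12,157.74 | $413.36 | $1,508.53 | $11,062.57
3 | $11,062.57 | $376.12 | $1,372.64 | $10,066.05
4 | $10,066.05 | $342.24 | $1,248.99 | $9,159.30
5 | $9,159.30 | $311.41 | $1,189.00 | $8,281.71
6 | $8,281.71 | $281.57 | $1,189.00 | $7,374.28
7 | $7,374.28 | $250.72 | $1,189.00 | $6,436.00
8 | $6,436.00 | $218.82 | $1,189.00 | $5,465.82
9 | $5,465.82 | $185.83 | $1,189.00 | $4,462.65
10 | $4,462.65 | $151.73 | $1,189.00 | $3,425.38
11 | $3,425.38 | $116.46 | $1,189.00 | $2,352.84
12 | $2,352.84 | $79.99 | $1,189.00 | $1,243.83
13 | $1,243.83 | $42.29 | $1,189.00 | $97.12
14 | $97.12 | $3.30 | $100.42 | $0.00
Total paid: $16,589.45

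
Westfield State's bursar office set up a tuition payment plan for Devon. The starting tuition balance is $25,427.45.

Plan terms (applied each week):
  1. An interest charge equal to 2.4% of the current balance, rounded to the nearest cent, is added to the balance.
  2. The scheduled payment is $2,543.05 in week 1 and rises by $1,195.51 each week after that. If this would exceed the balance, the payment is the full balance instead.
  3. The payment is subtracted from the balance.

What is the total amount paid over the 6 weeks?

$27,786.26

# | Opening | Interest | Payment | End bal
1 | $25,427.45 | $610.26 | $2,543.05 | $23,494.66
2 | $23,494.66 | $563.87 | $3,738.56 | $20,319.97
3 | $20,319.97 | $487.68 | $4,934.07 | $15,873.58
4 | $15,873.58 | $380.97 | $6,129.58 | $10,124.97
5 | $10,124.97 | $243.00 | $7,325.09 | $3,042.88
6 | $3,042.88 | $73.03 | $3,115.91 | $0.00
Total paid: $27,786.26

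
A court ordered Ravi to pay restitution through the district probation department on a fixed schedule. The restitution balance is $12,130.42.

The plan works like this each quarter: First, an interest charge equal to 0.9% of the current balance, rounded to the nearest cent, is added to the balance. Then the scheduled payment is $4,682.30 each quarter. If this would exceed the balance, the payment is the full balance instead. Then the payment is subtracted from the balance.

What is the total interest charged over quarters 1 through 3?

Quarter 1: opening $12,130.42; interest $109.17 → $12,239.59; payment $4,682.30; balance $7,557.29
Quarter 2: opening $7,557.29; interest $68.02 → $7,625.31; payment $4,682.30; balance $2,943.01
Quarter 3: opening $2,943.01; interest $26.49 → $2,969.50; payment $2,969.50; balance $0.00
Total interest: $109.17 + $68.02 + $26.49 = $203.68

$203.68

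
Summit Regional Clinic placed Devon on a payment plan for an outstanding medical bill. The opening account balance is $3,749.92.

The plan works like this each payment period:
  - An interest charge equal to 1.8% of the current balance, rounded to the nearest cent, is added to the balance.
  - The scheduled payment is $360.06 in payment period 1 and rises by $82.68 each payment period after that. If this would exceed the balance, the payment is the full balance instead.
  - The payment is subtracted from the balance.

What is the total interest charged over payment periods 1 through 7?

# | Opening | Interest | Payment | End bal
1 | $3,749.92 | $67.50 | $360.06 | $3,457.36
2 | $3,457.36 | $62.23 | $442.74 | $3,076.85
3 | $3,076.85 | $55.38 | $525.42 | $2,606.81
4 | $2,606.81 | $46.92 | $608.10 | $2,045.63
5 | $2,045.63 | $36.82 | $690.78 | $1,391.67
6 | $1,391.67 | $25.05 | $773.46 | $643.26
7 | $643.26 | $11.58 | $654.84 | $0.00
Total interest: $67.50 + $62.23 + $55.38 + $46.92 + $36.82 + $25.05 + $11.58 = $305.48

$305.48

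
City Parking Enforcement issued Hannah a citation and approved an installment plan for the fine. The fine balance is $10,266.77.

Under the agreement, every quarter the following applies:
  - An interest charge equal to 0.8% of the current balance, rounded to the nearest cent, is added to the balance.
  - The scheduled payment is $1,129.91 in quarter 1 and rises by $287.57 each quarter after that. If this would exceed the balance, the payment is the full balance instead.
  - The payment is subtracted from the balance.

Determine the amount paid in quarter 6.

$2,060.95

Quarter 1: $10,266.77 +$82.13 interest = $10,348.90; pay $1,129.91 → $9,218.99
Quarter 2: $9,218.99 +$73.75 interest = $9,292.74; pay $1,417.48 → $7,875.26
Quarter 3: $7,875.26 +$63.00 interest = $7,938.26; pay $1,705.05 → $6,233.21
Quarter 4: $6,233.21 +$49.87 interest = $6,283.08; pay $1,992.62 → $4,290.46
Quarter 5: $4,290.46 +$34.32 interest = $4,324.78; pay $2,280.19 → $2,044.59
Quarter 6: $2,044.59 +$16.36 interest = $2,060.95; pay $2,060.95 → $0.00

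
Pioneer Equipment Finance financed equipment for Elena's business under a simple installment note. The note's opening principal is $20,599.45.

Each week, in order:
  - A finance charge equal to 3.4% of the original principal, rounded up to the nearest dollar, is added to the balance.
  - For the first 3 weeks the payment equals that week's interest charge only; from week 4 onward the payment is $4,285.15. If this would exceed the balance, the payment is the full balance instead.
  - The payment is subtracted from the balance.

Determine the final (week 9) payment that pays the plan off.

$3,379.70

Week 1: $20,599.45 +$701.00 interest = $21,300.45; pay $701.00 → $20,599.45
Week 2: $20,599.45 +$701.00 interest = $21,300.45; pay $701.00 → $20,599.45
Week 3: $20,599.45 +$701.00 interest = $21,300.45; pay $701.00 → $20,599.45
Week 4: $20,599.45 +$701.00 interest = $21,300.45; pay $4,285.15 → $17,015.30
Week 5: $17,015.30 +$701.00 interest = $17,716.30; pay $4,285.15 → $13,431.15
Week 6: $13,431.15 +$701.00 interest = $14,132.15; pay $4,285.15 → $9,847.00
Week 7: $9,847.00 +$701.00 interest = $10,548.00; pay $4,285.15 → $6,262.85
Week 8: $6,262.85 +$701.00 interest = $6,963.85; pay $4,285.15 → $2,678.70
Week 9: $2,678.70 +$701.00 interest = $3,379.70; pay $3,379.70 → $0.00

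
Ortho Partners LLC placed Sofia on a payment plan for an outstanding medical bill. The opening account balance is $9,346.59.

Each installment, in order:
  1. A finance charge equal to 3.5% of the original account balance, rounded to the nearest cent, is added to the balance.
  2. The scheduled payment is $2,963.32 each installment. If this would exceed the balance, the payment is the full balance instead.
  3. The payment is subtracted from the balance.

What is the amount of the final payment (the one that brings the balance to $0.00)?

Installment 1: opening $9,346.59; interest $327.13 → $9,673.72; payment $2,963.32; balance $6,710.40
Installment 2: opening $6,710.40; interest $327.13 → $7,037.53; payment $2,963.32; balance $4,074.21
Installment 3: opening $4,074.21; interest $327.13 → $4,401.34; payment $2,963.32; balance $1,438.02
Installment 4: opening $1,438.02; interest $327.13 → $1,765.15; payment $1,765.15; balance $0.00

$1,765.15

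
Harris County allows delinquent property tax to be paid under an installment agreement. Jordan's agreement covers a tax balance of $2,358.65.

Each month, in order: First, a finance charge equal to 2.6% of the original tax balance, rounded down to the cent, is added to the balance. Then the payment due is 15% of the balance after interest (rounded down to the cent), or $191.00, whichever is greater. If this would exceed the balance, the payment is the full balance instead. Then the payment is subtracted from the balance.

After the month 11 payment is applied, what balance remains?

$457.62

Month 1: opening $2,358.65; interest $61.32 → $2,419.97; payment $362.99; balance $2,056.98
Month 2: opening $2,056.98; interest $61.32 → $2,118.30; payment $317.74; balance $1,800.56
Month 3: opening $1,800.56; interest $61.32 → $1,861.88; payment $279.28; balance $1,582.60
Month 4: opening $1,582.60; interest $61.32 → $1,643.92; payment $246.58; balance $1,397.34
Month 5: opening $1,397.34; interest $61.32 → $1,458.66; payment $218.79; balance $1,239.87
Month 6: opening $1,239.87; interest $61.32 → $1,301.19; payment $195.17; balance $1,106.02
Month 7: opening $1,106.02; interest $61.32 → $1,167.34; payment $191.00; balance $976.34
Month 8: opening $976.34; interest $61.32 → $1,037.66; payment $191.00; balance $846.66
Month 9: opening $846.66; interest $61.32 → $907.98; payment $191.00; balance $716.98
Month 10: opening $716.98; interest $61.32 → $778.30; payment $191.00; balance $587.30
Month 11: opening $587.30; interest $61.32 → $648.62; payment $191.00; balance $457.62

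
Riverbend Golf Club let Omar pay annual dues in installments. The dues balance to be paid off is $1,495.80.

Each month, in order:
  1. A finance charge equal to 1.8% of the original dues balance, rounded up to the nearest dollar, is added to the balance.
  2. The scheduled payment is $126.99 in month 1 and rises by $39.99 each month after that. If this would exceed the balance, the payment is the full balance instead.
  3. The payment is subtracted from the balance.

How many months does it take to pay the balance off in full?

7

Month 1: opening $1,495.80; interest $27.00 → $1,522.80; payment $126.99; balance $1,395.81
Month 2: opening $1,395.81; interest $27.00 → $1,422.81; payment $166.98; balance $1,255.83
Month 3: opening $1,255.83; interest $27.00 → $1,282.83; payment $206.97; balance $1,075.86
Month 4: opening $1,075.86; interest $27.00 → $1,102.86; payment $246.96; balance $855.90
Month 5: opening $855.90; interest $27.00 → $882.90; payment $286.95; balance $595.95
Month 6: opening $595.95; interest $27.00 → $622.95; payment $326.94; balance $296.01
Month 7: opening $296.01; interest $27.00 → $323.01; payment $323.01; balance $0.00
Balance reaches $0.00 in month 7.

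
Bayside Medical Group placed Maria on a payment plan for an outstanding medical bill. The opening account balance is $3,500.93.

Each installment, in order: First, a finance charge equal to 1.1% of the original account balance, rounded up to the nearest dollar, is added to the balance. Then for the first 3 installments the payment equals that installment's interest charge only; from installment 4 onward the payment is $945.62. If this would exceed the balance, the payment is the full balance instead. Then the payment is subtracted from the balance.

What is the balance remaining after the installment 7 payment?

Installment 1: opening $3,500.93; interest $39.00 → $3,539.93; payment $39.00; balance $3,500.93
Installment 2: opening $3,500.93; interest $39.00 → $3,539.93; payment $39.00; balance $3,500.93
Installment 3: opening $3,500.93; interest $39.00 → $3,539.93; payment $39.00; balance $3,500.93
Installment 4: opening $3,500.93; interest $39.00 → $3,539.93; payment $945.62; balance $2,594.31
Installment 5: opening $2,594.31; interest $39.00 → $2,633.31; payment $945.62; balance $1,687.69
Installment 6: opening $1,687.69; interest $39.00 → $1,726.69; payment $945.62; balance $781.07
Installment 7: opening $781.07; interest $39.00 → $820.07; payment $820.07; balance $0.00

$0.00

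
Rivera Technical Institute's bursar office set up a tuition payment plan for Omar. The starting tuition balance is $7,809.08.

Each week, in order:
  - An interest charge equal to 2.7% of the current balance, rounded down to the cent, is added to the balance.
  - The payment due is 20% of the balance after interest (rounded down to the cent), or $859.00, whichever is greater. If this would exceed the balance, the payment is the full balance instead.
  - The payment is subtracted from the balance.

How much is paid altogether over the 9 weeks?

# | Opening | Interest | Payment | End bal
1 | $7,809.08 | $210.84 | $1,603.98 | $6,415.94
2 | $6,415.94 | $173.23 | $1,317.83 | $5,271.34
3 | $5,271.34 | $142.32 | $1,082.73 | $4,330.93
4 | $4,330.93 | $116.93 | $889.57 | $3,558.29
5 | $3,558.29 | $96.07 | $859.00 | $2,795.36
6 | $2,795.36 | $75.47 | $859.00 | $2,011.83
7 | $2,011.83 | $54.31 | $859.00 | $1,207.14
8 | $1,207.14 | $32.59 | $859.00 | $380.73
9 | $380.73 | $10.27 | $391.00 | $0.00
Total paid: $8,721.11

$8,721.11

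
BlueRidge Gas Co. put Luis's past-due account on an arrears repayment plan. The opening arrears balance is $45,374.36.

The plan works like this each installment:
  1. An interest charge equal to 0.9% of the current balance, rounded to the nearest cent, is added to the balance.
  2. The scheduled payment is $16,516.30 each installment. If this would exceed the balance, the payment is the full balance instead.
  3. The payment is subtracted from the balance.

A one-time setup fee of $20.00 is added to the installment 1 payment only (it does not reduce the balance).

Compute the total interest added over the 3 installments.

Installment 1: opening $45,374.36; interest $408.37 → $45,782.73; payment $16,516.30 (+ $20.00 fee); balance $29,266.43
Installment 2: opening $29,266.43; interest $263.40 → $29,529.83; payment $16,516.30; balance $13,013.53
Installment 3: opening $13,013.53; interest $117.12 → $13,130.65; payment $13,130.65; balance $0.00
Total interest: $408.37 + $263.40 + $117.12 = $788.89

$788.89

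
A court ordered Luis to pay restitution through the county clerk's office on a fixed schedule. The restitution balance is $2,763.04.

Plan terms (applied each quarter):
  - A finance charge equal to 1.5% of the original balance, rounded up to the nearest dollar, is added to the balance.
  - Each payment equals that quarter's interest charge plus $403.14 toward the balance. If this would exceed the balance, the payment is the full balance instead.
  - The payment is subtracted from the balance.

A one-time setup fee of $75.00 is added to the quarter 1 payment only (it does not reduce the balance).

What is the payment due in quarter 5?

Quarter 1: $2,763.04 +$42.00 interest = $2,805.04; pay $445.14 (+ $75.00 fee) → $2,359.90
Quarter 2: $2,359.90 +$42.00 interest = $2,401.90; pay $445.14 → $1,956.76
Quarter 3: $1,956.76 +$42.00 interest = $1,998.76; pay $445.14 → $1,553.62
Quarter 4: $1,553.62 +$42.00 interest = $1,595.62; pay $445.14 → $1,150.48
Quarter 5: $1,150.48 +$42.00 interest = $1,192.48; pay $445.14 → $747.34

$445.14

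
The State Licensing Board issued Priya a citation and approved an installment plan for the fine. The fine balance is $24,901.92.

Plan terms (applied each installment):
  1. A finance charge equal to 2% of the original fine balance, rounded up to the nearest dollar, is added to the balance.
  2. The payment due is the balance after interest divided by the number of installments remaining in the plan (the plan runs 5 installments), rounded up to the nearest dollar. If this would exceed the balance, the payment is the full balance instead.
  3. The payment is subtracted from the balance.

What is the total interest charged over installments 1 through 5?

$2,495.00

# | Opening | Interest | Payment | End bal
1 | $24,901.92 | $499.00 | $5,081.00 | $20,319.92
2 | $20,319.92 | $499.00 | $5,205.00 | $15,613.92
3 | $15,613.92 | $499.00 | $5,371.00 | $10,741.92
4 | $10,741.92 | $499.00 | $5,621.00 | $5,619.92
5 | $5,619.92 | $499.00 | $6,118.92 | $0.00
Total interest: $499.00 + $499.00 + $499.00 + $499.00 + $499.00 = $2,495.00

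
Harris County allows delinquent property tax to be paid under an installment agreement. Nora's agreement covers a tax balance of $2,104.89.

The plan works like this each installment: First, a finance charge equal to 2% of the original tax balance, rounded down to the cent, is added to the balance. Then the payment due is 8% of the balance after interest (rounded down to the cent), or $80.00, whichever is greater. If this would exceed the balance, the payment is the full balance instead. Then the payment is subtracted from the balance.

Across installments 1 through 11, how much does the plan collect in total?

$1,436.05

Installment 1: opening $2,104.89; interest $42.09 → $2,146.98; payment $171.75; balance $1,975.23
Installment 2: opening $1,975.23; interest $42.09 → $2,017.32; payment $161.38; balance $1,855.94
Installment 3: opening $1,855.94; interest $42.09 → $1,898.03; payment $151.84; balance $1,746.19
Installment 4: opening $1,746.19; interest $42.09 → $1,788.28; payment $143.06; balance $1,645.22
Installment 5: opening $1,645.22; interest $42.09 → $1,687.31; payment $134.98; balance $1,552.33
Installment 6: opening $1,552.33; interest $42.09 → $1,594.42; payment $127.55; balance $1,466.87
Installment 7: opening $1,466.87; interest $42.09 → $1,508.96; payment $120.71; balance $1,388.25
Installment 8: opening $1,388.25; interest $42.09 → $1,430.34; payment $114.42; balance $1,315.92
Installment 9: opening $1,315.92; interest $42.09 → $1,358.01; payment $108.64; balance $1,249.37
Installment 10: opening $1,249.37; interest $42.09 → $1,291.46; payment $103.31; balance $1,188.15
Installment 11: opening $1,188.15; interest $42.09 → $1,230.24; payment $98.41; balance $1,131.83
Total paid: $1,436.05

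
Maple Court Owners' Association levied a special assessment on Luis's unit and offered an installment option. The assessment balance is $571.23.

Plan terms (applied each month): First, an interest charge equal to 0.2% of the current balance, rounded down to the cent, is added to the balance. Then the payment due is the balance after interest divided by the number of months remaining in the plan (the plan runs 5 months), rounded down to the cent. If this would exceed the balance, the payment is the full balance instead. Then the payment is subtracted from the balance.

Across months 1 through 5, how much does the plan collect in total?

# | Opening | Interest | Payment | End bal
1 | $571.23 | $1.14 | $114.47 | $457.90
2 | $457.90 | $0.91 | $114.70 | $344.11
3 | $344.11 | $0.68 | $114.93 | $229.86
4 | $229.86 | $0.45 | $115.15 | $115.16
5 | $115.16 | $0.23 | $115.39 | $0.00
Total paid: $574.64

$574.64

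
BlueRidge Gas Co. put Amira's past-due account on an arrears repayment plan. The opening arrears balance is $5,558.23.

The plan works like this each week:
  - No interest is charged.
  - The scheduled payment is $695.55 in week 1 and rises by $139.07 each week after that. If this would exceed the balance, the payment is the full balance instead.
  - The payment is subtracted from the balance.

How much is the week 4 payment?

# | Opening | Payment | End bal
1 | $5,558.23 | $695.55 | $4,862.68
2 | $4,862.68 | $834.62 | $4,028.06
3 | $4,028.06 | $973.69 | $3,054.37
4 | $3,054.37 | $1,112.76 | $1,941.61

$1,112.76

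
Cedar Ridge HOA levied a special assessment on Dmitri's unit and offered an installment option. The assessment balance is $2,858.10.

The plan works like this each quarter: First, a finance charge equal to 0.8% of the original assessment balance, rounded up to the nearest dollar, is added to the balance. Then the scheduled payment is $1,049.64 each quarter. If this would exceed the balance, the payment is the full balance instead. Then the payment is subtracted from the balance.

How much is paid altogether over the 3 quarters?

# | Opening | Interest | Payment | End bal
1 | $2,858.10 | $23.00 | $1,049.64 | $1,831.46
2 | $1,831.46 | $23.00 | $1,049.64 | $804.82
3 | $804.82 | $23.00 | $827.82 | $0.00
Total paid: $2,927.10

$2,927.10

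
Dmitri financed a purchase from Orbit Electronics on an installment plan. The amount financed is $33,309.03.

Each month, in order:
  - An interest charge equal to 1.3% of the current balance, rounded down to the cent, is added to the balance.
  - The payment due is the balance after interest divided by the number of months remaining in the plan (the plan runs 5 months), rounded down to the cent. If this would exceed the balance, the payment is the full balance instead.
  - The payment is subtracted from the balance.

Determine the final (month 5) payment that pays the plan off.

$7,106.23

# | Opening | Interest | Payment | End bal
1 | $33,309.03 | $433.01 | $6,748.40 | $26,993.64
2 | $26,993.64 | $350.91 | $6,836.13 | $20,508.42
3 | $20,508.42 | $266.60 | $6,925.00 | $13,850.02
4 | $13,850.02 | $180.05 | $7,015.03 | $7,015.04
5 | $7,015.04 | $91.19 | $7,106.23 | $0.00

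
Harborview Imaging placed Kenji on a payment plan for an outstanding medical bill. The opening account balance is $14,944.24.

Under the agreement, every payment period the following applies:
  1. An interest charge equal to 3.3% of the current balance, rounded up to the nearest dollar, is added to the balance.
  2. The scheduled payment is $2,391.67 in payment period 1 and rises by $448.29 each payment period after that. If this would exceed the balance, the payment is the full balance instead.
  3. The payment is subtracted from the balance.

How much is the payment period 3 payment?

# | Opening | Interest | Payment | End bal
1 | $14,944.24 | $494.00 | $2,391.67 | $13,046.57
2 | $13,046.57 | $431.00 | $2,839.96 | $10,637.61
3 | $10,637.61 | $352.00 | $3,288.25 | $7,701.36

$3,288.25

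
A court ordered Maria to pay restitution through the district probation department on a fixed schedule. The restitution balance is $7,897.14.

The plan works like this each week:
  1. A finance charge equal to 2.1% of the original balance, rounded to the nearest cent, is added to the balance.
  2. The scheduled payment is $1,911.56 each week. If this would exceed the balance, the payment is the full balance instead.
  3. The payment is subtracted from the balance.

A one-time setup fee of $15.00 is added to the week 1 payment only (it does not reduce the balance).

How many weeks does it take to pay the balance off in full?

5

# | Opening | Interest | Payment | Fee | End bal
1 | $7,897.14 | $165.84 | $1,911.56 | $15.00 | $6,151.42
2 | $6,151.42 | $165.84 | $1,911.56 | — | $4,405.70
3 | $4,405.70 | $165.84 | $1,911.56 | — | $2,659.98
4 | $2,659.98 | $165.84 | $1,911.56 | — | $914.26
5 | $914.26 | $165.84 | $1,080.10 | — | $0.00
Balance reaches $0.00 in week 5.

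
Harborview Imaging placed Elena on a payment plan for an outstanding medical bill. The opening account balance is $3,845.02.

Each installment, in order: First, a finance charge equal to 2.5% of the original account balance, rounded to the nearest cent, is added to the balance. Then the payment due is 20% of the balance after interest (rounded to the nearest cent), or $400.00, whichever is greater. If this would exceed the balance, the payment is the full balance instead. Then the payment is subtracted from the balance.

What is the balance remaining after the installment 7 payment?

Installment 1: $3,845.02 +$96.13 interest = $3,941.15; pay $788.23 → $3,152.92
Installment 2: $3,152.92 +$96.13 interest = $3,249.05; pay $649.81 → $2,599.24
Installment 3: $2,599.24 +$96.13 interest = $2,695.37; pay $539.07 → $2,156.30
Installment 4: $2,156.30 +$96.13 interest = $2,252.43; pay $450.49 → $1,801.94
Installment 5: $1,801.94 +$96.13 interest = $1,898.07; pay $400.00 → $1,498.07
Installment 6: $1,498.07 +$96.13 interest = $1,594.20; pay $400.00 → $1,194.20
Installment 7: $1,194.20 +$96.13 interest = $1,290.33; pay $400.00 → $890.33

$890.33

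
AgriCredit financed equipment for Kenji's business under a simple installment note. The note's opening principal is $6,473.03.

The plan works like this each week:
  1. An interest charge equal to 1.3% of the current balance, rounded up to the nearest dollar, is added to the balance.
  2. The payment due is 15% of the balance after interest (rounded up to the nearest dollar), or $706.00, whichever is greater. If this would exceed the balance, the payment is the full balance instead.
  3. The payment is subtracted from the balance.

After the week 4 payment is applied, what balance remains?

$3,480.03

Week 1: $6,473.03 +$85.00 interest = $6,558.03; pay $984.00 → $5,574.03
Week 2: $5,574.03 +$73.00 interest = $5,647.03; pay $848.00 → $4,799.03
Week 3: $4,799.03 +$63.00 interest = $4,862.03; pay $730.00 → $4,132.03
Week 4: $4,132.03 +$54.00 interest = $4,186.03; pay $706.00 → $3,480.03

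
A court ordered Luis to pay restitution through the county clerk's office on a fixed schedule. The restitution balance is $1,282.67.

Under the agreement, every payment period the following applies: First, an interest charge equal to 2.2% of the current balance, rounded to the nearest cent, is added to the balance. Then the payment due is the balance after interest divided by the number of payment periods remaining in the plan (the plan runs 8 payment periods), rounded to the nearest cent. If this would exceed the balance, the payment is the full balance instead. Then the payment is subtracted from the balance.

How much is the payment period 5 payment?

Payment period 1: $1,282.67 +$28.22 interest = $1,310.89; pay $163.86 → $1,147.03
Payment period 2: $1,147.03 +$25.23 interest = $1,172.26; pay $167.47 → $1,004.79
Payment period 3: $1,004.79 +$22.11 interest = $1,026.90; pay $171.15 → $855.75
Payment period 4: $855.75 +$18.83 interest = $874.58; pay $174.92 → $699.66
Payment period 5: $699.66 +$15.39 interest = $715.05; pay $178.76 → $536.29

$178.76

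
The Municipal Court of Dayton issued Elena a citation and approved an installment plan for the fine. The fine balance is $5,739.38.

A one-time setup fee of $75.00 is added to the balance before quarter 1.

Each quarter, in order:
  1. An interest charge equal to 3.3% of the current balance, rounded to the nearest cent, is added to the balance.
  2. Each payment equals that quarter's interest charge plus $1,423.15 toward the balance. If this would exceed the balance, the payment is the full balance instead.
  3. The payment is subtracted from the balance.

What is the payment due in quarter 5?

$125.80

Quarter 1: $5,814.38 +$191.87 interest = $6,006.25; pay $1,615.02 → $4,391.23
Quarter 2: $4,391.23 +$144.91 interest = $4,536.14; pay $1,568.06 → $2,968.08
Quarter 3: $2,968.08 +$97.95 interest = $3,066.03; pay $1,521.10 → $1,544.93
Quarter 4: $1,544.93 +$50.98 interest = $1,595.91; pay $1,474.13 → $121.78
Quarter 5: $121.78 +$4.02 interest = $125.80; pay $125.80 → $0.00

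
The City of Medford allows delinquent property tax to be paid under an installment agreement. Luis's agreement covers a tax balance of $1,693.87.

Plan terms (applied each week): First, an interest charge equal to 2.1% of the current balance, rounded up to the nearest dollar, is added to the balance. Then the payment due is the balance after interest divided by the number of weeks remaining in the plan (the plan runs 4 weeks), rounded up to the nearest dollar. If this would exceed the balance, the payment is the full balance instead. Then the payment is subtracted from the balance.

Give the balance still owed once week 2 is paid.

$882.87

Week 1: $1,693.87 +$36.00 interest = $1,729.87; pay $433.00 → $1,296.87
Week 2: $1,296.87 +$28.00 interest = $1,324.87; pay $442.00 → $882.87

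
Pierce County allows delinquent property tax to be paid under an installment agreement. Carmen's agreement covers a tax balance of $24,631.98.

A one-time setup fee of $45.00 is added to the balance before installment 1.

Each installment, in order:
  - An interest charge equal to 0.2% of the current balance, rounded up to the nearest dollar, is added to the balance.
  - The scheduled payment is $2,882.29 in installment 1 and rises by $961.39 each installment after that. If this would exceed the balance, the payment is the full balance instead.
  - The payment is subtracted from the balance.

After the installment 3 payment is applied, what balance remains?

$13,276.94

Installment 1: opening $24,676.98; interest $50.00 → $24,726.98; payment $2,882.29; balance $21,844.69
Installment 2: opening $21,844.69; interest $44.00 → $21,888.69; payment $3,843.68; balance $18,045.01
Installment 3: opening $18,045.01; interest $37.00 → $18,082.01; payment $4,805.07; balance $13,276.94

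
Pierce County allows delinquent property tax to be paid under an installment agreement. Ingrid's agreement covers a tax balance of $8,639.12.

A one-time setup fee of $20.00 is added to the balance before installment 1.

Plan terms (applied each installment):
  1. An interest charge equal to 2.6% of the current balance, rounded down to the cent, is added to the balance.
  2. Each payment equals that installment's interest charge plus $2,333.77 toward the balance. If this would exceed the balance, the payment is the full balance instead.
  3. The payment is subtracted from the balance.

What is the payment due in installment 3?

Installment 1: $8,659.12 +$225.13 interest = $8,884.25; pay $2,558.90 → $6,325.35
Installment 2: $6,325.35 +$164.45 interest = $6,489.80; pay $2,498.22 → $3,991.58
Installment 3: $3,991.58 +$103.78 interest = $4,095.36; pay $2,437.55 → $1,657.81

$2,437.55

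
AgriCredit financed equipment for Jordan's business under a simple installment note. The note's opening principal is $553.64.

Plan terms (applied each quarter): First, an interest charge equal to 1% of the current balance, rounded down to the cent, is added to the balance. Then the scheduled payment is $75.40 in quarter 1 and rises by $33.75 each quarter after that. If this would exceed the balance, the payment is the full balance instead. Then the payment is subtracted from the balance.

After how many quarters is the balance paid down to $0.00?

5

Quarter 1: $553.64 +$5.53 interest = $559.17; pay $75.40 → $483.77
Quarter 2: $483.77 +$4.83 interest = $488.60; pay $109.15 → $379.45
Quarter 3: $379.45 +$3.79 interest = $383.24; pay $142.90 → $240.34
Quarter 4: $240.34 +$2.40 interest = $242.74; pay $176.65 → $66.09
Quarter 5: $66.09 +$0.66 interest = $66.75; pay $66.75 → $0.00
Balance reaches $0.00 in quarter 5.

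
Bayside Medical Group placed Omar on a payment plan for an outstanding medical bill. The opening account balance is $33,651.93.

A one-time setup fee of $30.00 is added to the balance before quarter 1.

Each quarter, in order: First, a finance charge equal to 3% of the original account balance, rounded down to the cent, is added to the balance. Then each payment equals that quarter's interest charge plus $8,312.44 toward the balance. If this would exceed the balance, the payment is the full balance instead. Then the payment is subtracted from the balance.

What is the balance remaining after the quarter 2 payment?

Quarter 1: $33,681.93 +$1,009.55 interest = $34,691.48; pay $9,321.99 → $25,369.49
Quarter 2: $25,369.49 +$1,009.55 interest = $26,379.04; pay $9,321.99 → $17,057.05

$17,057.05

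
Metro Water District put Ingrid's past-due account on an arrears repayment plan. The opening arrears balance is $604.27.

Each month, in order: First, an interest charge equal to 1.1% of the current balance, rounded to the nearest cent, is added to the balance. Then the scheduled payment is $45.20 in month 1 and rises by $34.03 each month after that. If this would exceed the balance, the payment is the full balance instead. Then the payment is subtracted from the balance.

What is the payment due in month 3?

Month 1: opening $604.27; interest $6.65 → $610.92; payment $45.20; balance $565.72
Month 2: opening $565.72; interest $6.22 → $571.94; payment $79.23; balance $492.71
Month 3: opening $492.71; interest $5.42 → $498.13; payment $113.26; balance $384.87

$113.26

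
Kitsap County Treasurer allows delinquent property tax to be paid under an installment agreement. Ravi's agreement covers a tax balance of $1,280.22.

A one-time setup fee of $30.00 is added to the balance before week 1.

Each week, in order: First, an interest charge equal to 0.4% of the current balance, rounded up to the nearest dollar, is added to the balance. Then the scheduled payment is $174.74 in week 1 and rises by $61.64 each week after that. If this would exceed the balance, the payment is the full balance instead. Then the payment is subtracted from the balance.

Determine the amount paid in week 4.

$359.66

Week 1: $1,310.22 +$6.00 interest = $1,316.22; pay $174.74 → $1,141.48
Week 2: $1,141.48 +$5.00 interest = $1,146.48; pay $236.38 → $910.10
Week 3: $910.10 +$4.00 interest = $914.10; pay $298.02 → $616.08
Week 4: $616.08 +$3.00 interest = $619.08; pay $359.66 → $259.42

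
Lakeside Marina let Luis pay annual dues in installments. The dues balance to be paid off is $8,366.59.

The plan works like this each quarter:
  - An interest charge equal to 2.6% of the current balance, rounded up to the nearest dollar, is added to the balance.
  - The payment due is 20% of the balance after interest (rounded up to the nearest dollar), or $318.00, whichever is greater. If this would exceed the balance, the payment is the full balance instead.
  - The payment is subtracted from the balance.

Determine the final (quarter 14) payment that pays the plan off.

Quarter 1: opening $8,366.59; interest $218.00 → $8,584.59; payment $1,717.00; balance $6,867.59
Quarter 2: opening $6,867.59; interest $179.00 → $7,046.59; payment $1,410.00; balance $5,636.59
Quarter 3: opening $5,636.59; interest $147.00 → $5,783.59; payment $1,157.00; balance $4,626.59
Quarter 4: opening $4,626.59; interest $121.00 → $4,747.59; payment $950.00; balance $3,797.59
Quarter 5: opening $3,797.59; interest $99.00 → $3,896.59; payment $780.00; balance $3,116.59
Quarter 6: opening $3,116.59; interest $82.00 → $3,198.59; payment $640.00; balance $2,558.59
Quarter 7: opening $2,558.59; interest $67.00 → $2,625.59; payment $526.00; balance $2,099.59
Quarter 8: opening $2,099.59; interest $55.00 → $2,154.59; payment $431.00; balance $1,723.59
Quarter 9: opening $1,723.59; interest $45.00 → $1,768.59; payment $354.00; balance $1,414.59
Quarter 10: opening $1,414.59; interest $37.00 → $1,451.59; payment $318.00; balance $1,133.59
Quarter 11: opening $1,133.59; interest $30.00 → $1,163.59; payment $318.00; balance $845.59
Quarter 12: opening $845.59; interest $22.00 → $867.59; payment $318.00; balance $549.59
Quarter 13: opening $549.59; interest $15.00 → $564.59; payment $318.00; balance $246.59
Quarter 14: opening $246.59; interest $7.00 → $253.59; payment $253.59; balance $0.00

$253.59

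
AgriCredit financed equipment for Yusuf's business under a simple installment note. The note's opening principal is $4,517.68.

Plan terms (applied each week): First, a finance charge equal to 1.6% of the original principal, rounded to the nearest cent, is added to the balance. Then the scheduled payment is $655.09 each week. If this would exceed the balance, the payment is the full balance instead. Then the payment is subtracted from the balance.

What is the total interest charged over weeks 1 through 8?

# | Opening | Interest | Payment | End bal
1 | $4,517.68 | $72.28 | $655.09 | $3,934.87
2 | $3,934.87 | $72.28 | $655.09 | $3,352.06
3 | $3,352.06 | $72.28 | $655.09 | $2,769.25
4 | $2,769.25 | $72.28 | $655.09 | $2,186.44
5 | $2,186.44 | $72.28 | $655.09 | $1,603.63
6 | $1,603.63 | $72.28 | $655.09 | $1,020.82
7 | $1,020.82 | $72.28 | $655.09 | $438.01
8 | $438.01 | $72.28 | $510.29 | $0.00
Total interest: $72.28 + $72.28 + $72.28 + $72.28 + $72.28 + $72.28 + $72.28 + $72.28 = $578.24

$578.24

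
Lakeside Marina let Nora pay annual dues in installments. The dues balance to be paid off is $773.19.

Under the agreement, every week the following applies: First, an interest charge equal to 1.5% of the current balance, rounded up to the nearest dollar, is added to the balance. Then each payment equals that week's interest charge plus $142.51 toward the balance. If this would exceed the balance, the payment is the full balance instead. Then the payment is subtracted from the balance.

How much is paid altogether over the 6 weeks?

Week 1: opening $773.19; interest $12.00 → $785.19; payment $154.51; balance $630.68
Week 2: opening $630.68; interest $10.00 → $640.68; payment $152.51; balance $488.17
Week 3: opening $488.17; interest $8.00 → $496.17; payment $150.51; balance $345.66
Week 4: opening $345.66; interest $6.00 → $351.66; payment $148.51; balance $203.15
Week 5: opening $203.15; interest $4.00 → $207.15; payment $146.51; balance $60.64
Week 6: opening $60.64; interest $1.00 → $61.64; payment $61.64; balance $0.00
Total paid: $814.19

$814.19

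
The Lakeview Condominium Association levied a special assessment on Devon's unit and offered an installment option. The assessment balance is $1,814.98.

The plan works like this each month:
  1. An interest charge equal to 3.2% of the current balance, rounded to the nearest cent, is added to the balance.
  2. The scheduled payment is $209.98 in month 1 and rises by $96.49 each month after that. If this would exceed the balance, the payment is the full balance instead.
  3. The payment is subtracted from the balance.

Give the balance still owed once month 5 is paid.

# | Opening | Interest | Payment | End bal
1 | $1,814.98 | $58.08 | $209.98 | $1,663.08
2 | $1,663.08 | $53.22 | $306.47 | $1,409.83
3 | $1,409.83 | $45.11 | $402.96 | $1,051.98
4 | $1,051.98 | $33.66 | $499.45 | $586.19
5 | $586.19 | $18.76 | $595.94 | $9.01

$9.01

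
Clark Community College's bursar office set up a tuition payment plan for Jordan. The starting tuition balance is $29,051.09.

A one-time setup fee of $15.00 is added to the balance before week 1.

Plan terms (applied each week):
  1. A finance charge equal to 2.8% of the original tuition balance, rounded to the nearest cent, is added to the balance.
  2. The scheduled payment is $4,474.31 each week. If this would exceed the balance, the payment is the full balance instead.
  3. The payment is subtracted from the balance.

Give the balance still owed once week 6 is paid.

Week 1: $29,066.09 +$813.43 interest = $29,879.52; pay $4,474.31 → $25,405.21
Week 2: $25,405.21 +$813.43 interest = $26,218.64; pay $4,474.31 → $21,744.33
Week 3: $21,744.33 +$813.43 interest = $22,557.76; pay $4,474.31 → $18,083.45
Week 4: $18,083.45 +$813.43 interest = $18,896.88; pay $4,474.31 → $14,422.57
Week 5: $14,422.57 +$813.43 interest = $15,236.00; pay $4,474.31 → $10,761.69
Week 6: $10,761.69 +$813.43 interest = $11,575.12; pay $4,474.31 → $7,100.81

$7,100.81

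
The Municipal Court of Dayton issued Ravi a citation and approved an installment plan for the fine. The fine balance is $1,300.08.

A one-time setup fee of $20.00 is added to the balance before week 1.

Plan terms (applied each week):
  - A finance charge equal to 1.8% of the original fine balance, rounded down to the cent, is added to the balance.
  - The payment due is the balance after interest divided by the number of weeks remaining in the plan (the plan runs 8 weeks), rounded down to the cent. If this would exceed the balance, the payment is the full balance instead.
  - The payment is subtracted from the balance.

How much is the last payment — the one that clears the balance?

# | Opening | Interest | Payment | End bal
1 | $1,320.08 | $23.40 | $167.93 | $1,175.55
2 | $1,175.55 | $23.40 | $171.27 | $1,027.68
3 | $1,027.68 | $23.40 | $175.18 | $875.90
4 | $875.90 | $23.40 | $179.86 | $719.44
5 | $719.44 | $23.40 | $185.71 | $557.13
6 | $557.13 | $23.40 | $193.51 | $387.02
7 | $387.02 | $23.40 | $205.21 | $205.21
8 | $205.21 | $23.40 | $228.61 | $0.00

$228.61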